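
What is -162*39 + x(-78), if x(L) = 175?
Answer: -6143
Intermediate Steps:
-162*39 + x(-78) = -162*39 + 175 = -6318 + 175 = -6143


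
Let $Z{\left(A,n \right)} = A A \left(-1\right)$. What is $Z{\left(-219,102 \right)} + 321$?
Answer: $-47640$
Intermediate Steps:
$Z{\left(A,n \right)} = - A^{2}$ ($Z{\left(A,n \right)} = A^{2} \left(-1\right) = - A^{2}$)
$Z{\left(-219,102 \right)} + 321 = - \left(-219\right)^{2} + 321 = \left(-1\right) 47961 + 321 = -47961 + 321 = -47640$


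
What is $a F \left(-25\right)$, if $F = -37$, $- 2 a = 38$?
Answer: $-17575$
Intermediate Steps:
$a = -19$ ($a = \left(- \frac{1}{2}\right) 38 = -19$)
$a F \left(-25\right) = \left(-19\right) \left(-37\right) \left(-25\right) = 703 \left(-25\right) = -17575$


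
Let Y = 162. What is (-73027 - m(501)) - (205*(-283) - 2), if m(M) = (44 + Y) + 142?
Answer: -15358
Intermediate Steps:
m(M) = 348 (m(M) = (44 + 162) + 142 = 206 + 142 = 348)
(-73027 - m(501)) - (205*(-283) - 2) = (-73027 - 1*348) - (205*(-283) - 2) = (-73027 - 348) - (-58015 - 2) = -73375 - 1*(-58017) = -73375 + 58017 = -15358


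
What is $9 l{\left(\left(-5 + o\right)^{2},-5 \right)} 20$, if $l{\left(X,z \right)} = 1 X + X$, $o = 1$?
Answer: $5760$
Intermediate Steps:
$l{\left(X,z \right)} = 2 X$ ($l{\left(X,z \right)} = X + X = 2 X$)
$9 l{\left(\left(-5 + o\right)^{2},-5 \right)} 20 = 9 \cdot 2 \left(-5 + 1\right)^{2} \cdot 20 = 9 \cdot 2 \left(-4\right)^{2} \cdot 20 = 9 \cdot 2 \cdot 16 \cdot 20 = 9 \cdot 32 \cdot 20 = 288 \cdot 20 = 5760$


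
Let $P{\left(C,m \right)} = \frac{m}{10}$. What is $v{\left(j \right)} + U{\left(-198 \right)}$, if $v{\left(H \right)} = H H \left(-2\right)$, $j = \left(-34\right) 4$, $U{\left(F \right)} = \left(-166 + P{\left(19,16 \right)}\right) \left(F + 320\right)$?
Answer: $- \frac{285244}{5} \approx -57049.0$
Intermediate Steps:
$P{\left(C,m \right)} = \frac{m}{10}$ ($P{\left(C,m \right)} = m \frac{1}{10} = \frac{m}{10}$)
$U{\left(F \right)} = -52608 - \frac{822 F}{5}$ ($U{\left(F \right)} = \left(-166 + \frac{1}{10} \cdot 16\right) \left(F + 320\right) = \left(-166 + \frac{8}{5}\right) \left(320 + F\right) = - \frac{822 \left(320 + F\right)}{5} = -52608 - \frac{822 F}{5}$)
$j = -136$
$v{\left(H \right)} = - 2 H^{2}$ ($v{\left(H \right)} = H^{2} \left(-2\right) = - 2 H^{2}$)
$v{\left(j \right)} + U{\left(-198 \right)} = - 2 \left(-136\right)^{2} - \frac{100284}{5} = \left(-2\right) 18496 + \left(-52608 + \frac{162756}{5}\right) = -36992 - \frac{100284}{5} = - \frac{285244}{5}$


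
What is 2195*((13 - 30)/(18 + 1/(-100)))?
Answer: -3731500/1799 ≈ -2074.2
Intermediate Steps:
2195*((13 - 30)/(18 + 1/(-100))) = 2195*(-17/(18 - 1/100)) = 2195*(-17/1799/100) = 2195*(-17*100/1799) = 2195*(-1700/1799) = -3731500/1799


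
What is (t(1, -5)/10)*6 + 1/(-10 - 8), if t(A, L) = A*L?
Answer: -55/18 ≈ -3.0556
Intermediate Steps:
(t(1, -5)/10)*6 + 1/(-10 - 8) = ((1*(-5))/10)*6 + 1/(-10 - 8) = -5*⅒*6 + 1/(-18) = -½*6 - 1/18 = -3 - 1/18 = -55/18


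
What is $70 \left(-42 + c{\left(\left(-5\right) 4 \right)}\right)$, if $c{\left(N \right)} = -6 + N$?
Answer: $-4760$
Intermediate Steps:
$70 \left(-42 + c{\left(\left(-5\right) 4 \right)}\right) = 70 \left(-42 - 26\right) = 70 \left(-68\right) = -4760$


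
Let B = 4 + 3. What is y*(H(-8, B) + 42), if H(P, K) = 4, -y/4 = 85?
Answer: -15640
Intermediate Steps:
y = -340 (y = -4*85 = -340)
B = 7
y*(H(-8, B) + 42) = -340*(4 + 42) = -340*46 = -15640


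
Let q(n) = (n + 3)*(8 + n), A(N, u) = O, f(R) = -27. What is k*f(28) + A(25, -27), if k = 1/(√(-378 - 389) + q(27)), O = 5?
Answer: 5487985/1103267 + 27*I*√767/1103267 ≈ 4.9743 + 0.00067777*I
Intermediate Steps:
A(N, u) = 5
q(n) = (3 + n)*(8 + n)
k = 1/(1050 + I*√767) (k = 1/(√(-378 - 389) + (24 + 27² + 11*27)) = 1/(√(-767) + (24 + 729 + 297)) = 1/(I*√767 + 1050) = 1/(1050 + I*√767) ≈ 0.00095172 - 2.5103e-5*I)
k*f(28) + A(25, -27) = (1050/1103267 - I*√767/1103267)*(-27) + 5 = (-28350/1103267 + 27*I*√767/1103267) + 5 = 5487985/1103267 + 27*I*√767/1103267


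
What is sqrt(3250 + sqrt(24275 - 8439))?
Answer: sqrt(3250 + 2*sqrt(3959)) ≈ 58.102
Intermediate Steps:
sqrt(3250 + sqrt(24275 - 8439)) = sqrt(3250 + sqrt(15836)) = sqrt(3250 + 2*sqrt(3959))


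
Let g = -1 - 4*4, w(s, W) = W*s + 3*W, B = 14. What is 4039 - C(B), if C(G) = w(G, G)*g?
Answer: 8085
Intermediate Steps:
w(s, W) = 3*W + W*s
g = -17 (g = -1 - 16 = -17)
C(G) = -17*G*(3 + G) (C(G) = (G*(3 + G))*(-17) = -17*G*(3 + G))
4039 - C(B) = 4039 - (-17)*14*(3 + 14) = 4039 - (-17)*14*17 = 4039 - 1*(-4046) = 4039 + 4046 = 8085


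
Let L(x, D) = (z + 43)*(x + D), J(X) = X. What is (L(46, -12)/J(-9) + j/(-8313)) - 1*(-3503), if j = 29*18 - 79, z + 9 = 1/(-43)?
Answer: 1206277610/357459 ≈ 3374.6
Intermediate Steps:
z = -388/43 (z = -9 + 1/(-43) = -9 - 1/43 = -388/43 ≈ -9.0233)
L(x, D) = 1461*D/43 + 1461*x/43 (L(x, D) = (-388/43 + 43)*(x + D) = 1461*(D + x)/43 = 1461*D/43 + 1461*x/43)
j = 443 (j = 522 - 79 = 443)
(L(46, -12)/J(-9) + j/(-8313)) - 1*(-3503) = (((1461/43)*(-12) + (1461/43)*46)/(-9) + 443/(-8313)) - 1*(-3503) = ((-17532/43 + 67206/43)*(-⅑) + 443*(-1/8313)) + 3503 = ((49674/43)*(-⅑) - 443/8313) + 3503 = (-16558/129 - 443/8313) + 3503 = -45901267/357459 + 3503 = 1206277610/357459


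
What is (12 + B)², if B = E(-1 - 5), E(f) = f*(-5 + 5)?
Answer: 144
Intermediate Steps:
E(f) = 0 (E(f) = f*0 = 0)
B = 0
(12 + B)² = (12 + 0)² = 12² = 144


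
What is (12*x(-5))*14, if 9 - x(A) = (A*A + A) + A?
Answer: -1008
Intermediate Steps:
x(A) = 9 - A**2 - 2*A (x(A) = 9 - ((A*A + A) + A) = 9 - ((A**2 + A) + A) = 9 - ((A + A**2) + A) = 9 - (A**2 + 2*A) = 9 + (-A**2 - 2*A) = 9 - A**2 - 2*A)
(12*x(-5))*14 = (12*(9 - 1*(-5)**2 - 2*(-5)))*14 = (12*(9 - 1*25 + 10))*14 = (12*(9 - 25 + 10))*14 = (12*(-6))*14 = -72*14 = -1008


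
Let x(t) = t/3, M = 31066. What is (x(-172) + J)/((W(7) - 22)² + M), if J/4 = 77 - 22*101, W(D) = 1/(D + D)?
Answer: -5078752/18549555 ≈ -0.27379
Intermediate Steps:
W(D) = 1/(2*D)
J = -8580 (J = 4*(77 - 22*101) = 4*(77 - 2222) = 4*(-2145) = -8580)
x(t) = t/3 (x(t) = t*(⅓) = t/3)
(x(-172) + J)/((W(7) - 22)² + M) = ((⅓)*(-172) - 8580)/(((½)/7 - 22)² + 31066) = (-172/3 - 8580)/(((½)*(⅐) - 22)² + 31066) = -25912/(3*((1/14 - 22)² + 31066)) = -25912/(3*((-307/14)² + 31066)) = -25912/(3*(94249/196 + 31066)) = -25912/(3*6183185/196) = -25912/3*196/6183185 = -5078752/18549555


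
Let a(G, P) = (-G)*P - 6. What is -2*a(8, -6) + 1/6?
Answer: -503/6 ≈ -83.833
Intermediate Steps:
a(G, P) = -6 - G*P (a(G, P) = -G*P - 6 = -6 - G*P)
-2*a(8, -6) + 1/6 = -2*(-6 - 1*8*(-6)) + 1/6 = -2*(-6 + 48) + 1/6 = -2*42 + 1/6 = -84 + 1/6 = -503/6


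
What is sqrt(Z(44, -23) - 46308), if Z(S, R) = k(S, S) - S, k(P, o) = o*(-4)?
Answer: 8*I*sqrt(727) ≈ 215.7*I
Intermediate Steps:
k(P, o) = -4*o
Z(S, R) = -5*S (Z(S, R) = -4*S - S = -5*S)
sqrt(Z(44, -23) - 46308) = sqrt(-5*44 - 46308) = sqrt(-220 - 46308) = sqrt(-46528) = 8*I*sqrt(727)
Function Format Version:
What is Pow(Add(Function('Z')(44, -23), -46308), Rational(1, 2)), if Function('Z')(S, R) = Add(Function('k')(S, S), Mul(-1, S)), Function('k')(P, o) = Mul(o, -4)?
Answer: Mul(8, I, Pow(727, Rational(1, 2))) ≈ Mul(215.70, I)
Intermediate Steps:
Function('k')(P, o) = Mul(-4, o)
Function('Z')(S, R) = Mul(-5, S) (Function('Z')(S, R) = Add(Mul(-4, S), Mul(-1, S)) = Mul(-5, S))
Pow(Add(Function('Z')(44, -23), -46308), Rational(1, 2)) = Pow(Add(Mul(-5, 44), -46308), Rational(1, 2)) = Pow(Add(-220, -46308), Rational(1, 2)) = Pow(-46528, Rational(1, 2)) = Mul(8, I, Pow(727, Rational(1, 2)))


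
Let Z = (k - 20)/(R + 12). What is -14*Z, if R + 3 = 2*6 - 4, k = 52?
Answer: -448/17 ≈ -26.353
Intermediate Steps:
R = 5 (R = -3 + (2*6 - 4) = -3 + (12 - 4) = -3 + 8 = 5)
Z = 32/17 (Z = (52 - 20)/(5 + 12) = 32/17 ≈ 1.8824)
-14*Z = -14*32/17 = -448/17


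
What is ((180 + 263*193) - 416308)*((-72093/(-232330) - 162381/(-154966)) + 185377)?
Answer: -87091227588207754169/1285830385 ≈ -6.7732e+10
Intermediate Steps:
((180 + 263*193) - 416308)*((-72093/(-232330) - 162381/(-154966)) + 185377) = ((180 + 50759) - 416308)*((-72093*(-1/232330) - 162381*(-1/154966)) + 185377) = (50939 - 416308)*((10299/33190 + 162381/154966) + 185377) = -365369*(1746355056/1285830385 + 185377) = -365369*238365125635201/1285830385 = -87091227588207754169/1285830385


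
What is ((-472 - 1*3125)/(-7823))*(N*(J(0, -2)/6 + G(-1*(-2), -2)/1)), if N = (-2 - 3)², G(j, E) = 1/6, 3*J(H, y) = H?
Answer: 29975/15646 ≈ 1.9158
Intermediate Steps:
J(H, y) = H/3
G(j, E) = ⅙
N = 25 (N = (-5)² = 25)
((-472 - 1*3125)/(-7823))*(N*(J(0, -2)/6 + G(-1*(-2), -2)/1)) = ((-472 - 1*3125)/(-7823))*(25*(((⅓)*0)/6 + (⅙)/1)) = ((-472 - 3125)*(-1/7823))*(25*(0*(⅙) + (⅙)*1)) = (-3597*(-1/7823))*(25*(0 + ⅙)) = 3597*(25*(⅙))/7823 = (3597/7823)*(25/6) = 29975/15646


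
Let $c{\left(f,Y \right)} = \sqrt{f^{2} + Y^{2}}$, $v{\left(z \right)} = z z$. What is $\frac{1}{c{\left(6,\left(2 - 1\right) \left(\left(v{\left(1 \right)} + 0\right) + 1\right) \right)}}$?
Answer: $\frac{\sqrt{10}}{20} \approx 0.15811$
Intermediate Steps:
$v{\left(z \right)} = z^{2}$
$c{\left(f,Y \right)} = \sqrt{Y^{2} + f^{2}}$
$\frac{1}{c{\left(6,\left(2 - 1\right) \left(\left(v{\left(1 \right)} + 0\right) + 1\right) \right)}} = \frac{1}{\sqrt{\left(\left(2 - 1\right) \left(\left(1^{2} + 0\right) + 1\right)\right)^{2} + 6^{2}}} = \frac{1}{\sqrt{\left(1 \left(\left(1 + 0\right) + 1\right)\right)^{2} + 36}} = \frac{1}{\sqrt{\left(1 \left(1 + 1\right)\right)^{2} + 36}} = \frac{1}{\sqrt{\left(1 \cdot 2\right)^{2} + 36}} = \frac{1}{\sqrt{2^{2} + 36}} = \frac{1}{\sqrt{4 + 36}} = \frac{1}{\sqrt{40}} = \frac{1}{2 \sqrt{10}} = \frac{\sqrt{10}}{20}$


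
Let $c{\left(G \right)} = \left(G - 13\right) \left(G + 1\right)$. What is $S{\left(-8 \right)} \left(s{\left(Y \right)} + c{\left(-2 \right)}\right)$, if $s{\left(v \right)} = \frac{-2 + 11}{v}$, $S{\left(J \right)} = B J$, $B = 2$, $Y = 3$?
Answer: $-288$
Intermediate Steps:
$c{\left(G \right)} = \left(1 + G\right) \left(-13 + G\right)$ ($c{\left(G \right)} = \left(-13 + G\right) \left(1 + G\right) = \left(1 + G\right) \left(-13 + G\right)$)
$S{\left(J \right)} = 2 J$
$s{\left(v \right)} = \frac{9}{v}$
$S{\left(-8 \right)} \left(s{\left(Y \right)} + c{\left(-2 \right)}\right) = 2 \left(-8\right) \left(\frac{9}{3} - \left(-11 - 4\right)\right) = - 16 \left(9 \cdot \frac{1}{3} + \left(-13 + 4 + 24\right)\right) = - 16 \left(3 + 15\right) = \left(-16\right) 18 = -288$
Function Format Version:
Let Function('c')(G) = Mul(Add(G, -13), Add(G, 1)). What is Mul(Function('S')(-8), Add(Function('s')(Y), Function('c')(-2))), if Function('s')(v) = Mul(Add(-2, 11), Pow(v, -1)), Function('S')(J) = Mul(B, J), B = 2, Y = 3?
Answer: -288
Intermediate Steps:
Function('c')(G) = Mul(Add(1, G), Add(-13, G)) (Function('c')(G) = Mul(Add(-13, G), Add(1, G)) = Mul(Add(1, G), Add(-13, G)))
Function('S')(J) = Mul(2, J)
Function('s')(v) = Mul(9, Pow(v, -1))
Mul(Function('S')(-8), Add(Function('s')(Y), Function('c')(-2))) = Mul(Mul(2, -8), Add(Mul(9, Pow(3, -1)), Add(-13, Pow(-2, 2), Mul(-12, -2)))) = Mul(-16, Add(Mul(9, Rational(1, 3)), Add(-13, 4, 24))) = Mul(-16, Add(3, 15)) = Mul(-16, 18) = -288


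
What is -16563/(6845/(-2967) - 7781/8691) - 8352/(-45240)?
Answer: 9254093890893/1789149310 ≈ 5172.3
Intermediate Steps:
-16563/(6845/(-2967) - 7781/8691) - 8352/(-45240) = -16563/(6845*(-1/2967) - 7781*1/8691) - 8352*(-1/45240) = -16563/(-6845/2967 - 7781/8691) + 12/65 = -16563/(-27525374/8595399) + 12/65 = -16563*(-8595399/27525374) + 12/65 = 142365593637/27525374 + 12/65 = 9254093890893/1789149310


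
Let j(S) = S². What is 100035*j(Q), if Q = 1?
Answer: 100035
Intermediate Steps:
100035*j(Q) = 100035*1² = 100035*1 = 100035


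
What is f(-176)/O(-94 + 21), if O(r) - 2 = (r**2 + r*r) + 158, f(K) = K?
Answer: -88/5409 ≈ -0.016269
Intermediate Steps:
O(r) = 160 + 2*r**2 (O(r) = 2 + ((r**2 + r*r) + 158) = 2 + ((r**2 + r**2) + 158) = 2 + (2*r**2 + 158) = 2 + (158 + 2*r**2) = 160 + 2*r**2)
f(-176)/O(-94 + 21) = -176/(160 + 2*(-94 + 21)**2) = -176/(160 + 2*(-73)**2) = -176/(160 + 2*5329) = -176/(160 + 10658) = -176/10818 = -176*1/10818 = -88/5409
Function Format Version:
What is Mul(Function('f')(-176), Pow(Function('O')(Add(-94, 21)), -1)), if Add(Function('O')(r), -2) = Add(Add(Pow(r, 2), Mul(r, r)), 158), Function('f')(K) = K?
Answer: Rational(-88, 5409) ≈ -0.016269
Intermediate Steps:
Function('O')(r) = Add(160, Mul(2, Pow(r, 2))) (Function('O')(r) = Add(2, Add(Add(Pow(r, 2), Mul(r, r)), 158)) = Add(2, Add(Add(Pow(r, 2), Pow(r, 2)), 158)) = Add(2, Add(Mul(2, Pow(r, 2)), 158)) = Add(2, Add(158, Mul(2, Pow(r, 2)))) = Add(160, Mul(2, Pow(r, 2))))
Mul(Function('f')(-176), Pow(Function('O')(Add(-94, 21)), -1)) = Mul(-176, Pow(Add(160, Mul(2, Pow(Add(-94, 21), 2))), -1)) = Mul(-176, Pow(Add(160, Mul(2, Pow(-73, 2))), -1)) = Mul(-176, Pow(Add(160, Mul(2, 5329)), -1)) = Mul(-176, Pow(Add(160, 10658), -1)) = Mul(-176, Pow(10818, -1)) = Mul(-176, Rational(1, 10818)) = Rational(-88, 5409)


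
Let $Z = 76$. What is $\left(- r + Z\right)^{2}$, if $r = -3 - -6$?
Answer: $5329$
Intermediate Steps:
$r = 3$ ($r = -3 + 6 = 3$)
$\left(- r + Z\right)^{2} = \left(\left(-1\right) 3 + 76\right)^{2} = \left(-3 + 76\right)^{2} = 73^{2} = 5329$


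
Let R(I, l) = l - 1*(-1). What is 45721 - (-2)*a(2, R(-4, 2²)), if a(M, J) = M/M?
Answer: 45723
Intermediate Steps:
R(I, l) = 1 + l (R(I, l) = l + 1 = 1 + l)
a(M, J) = 1
45721 - (-2)*a(2, R(-4, 2²)) = 45721 - (-2) = 45721 - 1*(-2) = 45721 + 2 = 45723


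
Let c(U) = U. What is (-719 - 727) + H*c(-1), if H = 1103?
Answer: -2549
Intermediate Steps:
(-719 - 727) + H*c(-1) = (-719 - 727) + 1103*(-1) = -1446 - 1103 = -2549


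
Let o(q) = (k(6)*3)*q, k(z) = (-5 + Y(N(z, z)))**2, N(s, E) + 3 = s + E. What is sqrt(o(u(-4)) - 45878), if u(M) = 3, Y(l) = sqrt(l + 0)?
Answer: I*sqrt(45842) ≈ 214.11*I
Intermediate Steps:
N(s, E) = -3 + E + s (N(s, E) = -3 + (s + E) = -3 + (E + s) = -3 + E + s)
Y(l) = sqrt(l)
k(z) = (-5 + sqrt(-3 + 2*z))**2 (k(z) = (-5 + sqrt(-3 + z + z))**2 = (-5 + sqrt(-3 + 2*z))**2)
o(q) = 12*q (o(q) = ((-5 + sqrt(-3 + 2*6))**2*3)*q = ((-5 + sqrt(-3 + 12))**2*3)*q = ((-5 + sqrt(9))**2*3)*q = ((-5 + 3)**2*3)*q = ((-2)**2*3)*q = (4*3)*q = 12*q)
sqrt(o(u(-4)) - 45878) = sqrt(12*3 - 45878) = sqrt(36 - 45878) = sqrt(-45842) = I*sqrt(45842)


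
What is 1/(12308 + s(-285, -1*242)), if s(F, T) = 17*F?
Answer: 1/7463 ≈ 0.00013399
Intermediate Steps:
1/(12308 + s(-285, -1*242)) = 1/(12308 + 17*(-285)) = 1/(12308 - 4845) = 1/7463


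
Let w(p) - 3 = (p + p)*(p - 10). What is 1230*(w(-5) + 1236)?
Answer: 1708470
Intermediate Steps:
w(p) = 3 + 2*p*(-10 + p) (w(p) = 3 + (p + p)*(p - 10) = 3 + (2*p)*(-10 + p) = 3 + 2*p*(-10 + p))
1230*(w(-5) + 1236) = 1230*((3 - 20*(-5) + 2*(-5)²) + 1236) = 1230*((3 + 100 + 2*25) + 1236) = 1230*((3 + 100 + 50) + 1236) = 1230*(153 + 1236) = 1230*1389 = 1708470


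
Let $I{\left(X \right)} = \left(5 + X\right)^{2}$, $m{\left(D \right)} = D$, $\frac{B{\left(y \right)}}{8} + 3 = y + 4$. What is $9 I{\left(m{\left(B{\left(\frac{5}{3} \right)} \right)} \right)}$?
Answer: $6241$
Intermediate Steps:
$B{\left(y \right)} = 8 + 8 y$ ($B{\left(y \right)} = -24 + 8 \left(y + 4\right) = -24 + 8 \left(4 + y\right) = -24 + \left(32 + 8 y\right) = 8 + 8 y$)
$9 I{\left(m{\left(B{\left(\frac{5}{3} \right)} \right)} \right)} = 9 \left(5 + \left(8 + 8 \cdot \frac{5}{3}\right)\right)^{2} = 9 \left(5 + \left(8 + \frac{40}{3}\right)\right)^{2} = 9 \left(5 + \frac{64}{3}\right)^{2} = 9 \left(\frac{79}{3}\right)^{2} = 9 \cdot \frac{6241}{9} = 6241$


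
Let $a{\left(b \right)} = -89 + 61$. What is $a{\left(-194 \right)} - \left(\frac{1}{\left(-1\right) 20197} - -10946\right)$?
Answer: $- \frac{221641877}{20197} \approx -10974.0$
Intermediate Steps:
$a{\left(b \right)} = -28$
$a{\left(-194 \right)} - \left(\frac{1}{\left(-1\right) 20197} - -10946\right) = -28 - \left(\frac{1}{\left(-1\right) 20197} - -10946\right) = -28 - \left(\frac{1}{-20197} + 10946\right) = -28 - \left(- \frac{1}{20197} + 10946\right) = -28 - \frac{221076361}{20197} = - \frac{221641877}{20197}$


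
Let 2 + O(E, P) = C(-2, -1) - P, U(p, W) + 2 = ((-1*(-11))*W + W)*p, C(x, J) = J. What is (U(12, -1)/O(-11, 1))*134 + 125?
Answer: 5016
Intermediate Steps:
U(p, W) = -2 + 12*W*p (U(p, W) = -2 + ((-1*(-11))*W + W)*p = -2 + (11*W + W)*p = -2 + (12*W)*p = -2 + 12*W*p)
O(E, P) = -3 - P (O(E, P) = -2 + (-1 - P) = -3 - P)
(U(12, -1)/O(-11, 1))*134 + 125 = ((-2 + 12*(-1)*12)/(-3 - 1*1))*134 + 125 = ((-2 - 144)/(-3 - 1))*134 + 125 = -146/(-4)*134 + 125 = -146*(-¼)*134 + 125 = (73/2)*134 + 125 = 4891 + 125 = 5016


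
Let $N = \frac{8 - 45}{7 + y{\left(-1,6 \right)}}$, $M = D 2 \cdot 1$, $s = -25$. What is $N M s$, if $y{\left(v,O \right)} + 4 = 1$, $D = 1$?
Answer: $\frac{925}{2} \approx 462.5$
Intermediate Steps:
$M = 2$ ($M = 1 \cdot 2 \cdot 1 = 2 \cdot 1 = 2$)
$y{\left(v,O \right)} = -3$ ($y{\left(v,O \right)} = -4 + 1 = -3$)
$N = - \frac{37}{4}$ ($N = \frac{8 - 45}{7 - 3} = - \frac{37}{4} \approx -9.25$)
$N M s = \left(- \frac{37}{4}\right) 2 \left(-25\right) = \left(- \frac{37}{2}\right) \left(-25\right) = \frac{925}{2}$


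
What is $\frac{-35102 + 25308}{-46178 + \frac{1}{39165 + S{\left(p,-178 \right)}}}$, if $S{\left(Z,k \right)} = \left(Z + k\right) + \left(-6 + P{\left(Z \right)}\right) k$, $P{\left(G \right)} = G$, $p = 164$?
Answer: $\frac{107998438}{509204805} \approx 0.21209$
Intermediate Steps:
$S{\left(Z,k \right)} = Z + k + k \left(-6 + Z\right)$ ($S{\left(Z,k \right)} = \left(Z + k\right) + \left(-6 + Z\right) k = \left(Z + k\right) + k \left(-6 + Z\right) = Z + k + k \left(-6 + Z\right)$)
$\frac{-35102 + 25308}{-46178 + \frac{1}{39165 + S{\left(p,-178 \right)}}} = \frac{-35102 + 25308}{-46178 + \frac{1}{39165 + \left(164 - -890 + 164 \left(-178\right)\right)}} = - \frac{9794}{-46178 + \frac{1}{39165 + \left(164 + 890 - 29192\right)}} = - \frac{9794}{-46178 + \frac{1}{39165 - 28138}} = - \frac{9794}{-46178 + \frac{1}{11027}} = - \frac{9794}{- \frac{509204805}{11027}} = \left(-9794\right) \left(- \frac{11027}{509204805}\right) = \frac{107998438}{509204805}$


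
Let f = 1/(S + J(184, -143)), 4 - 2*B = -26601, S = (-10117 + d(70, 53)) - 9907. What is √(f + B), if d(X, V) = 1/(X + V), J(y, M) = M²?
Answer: √9088203680297/26138 ≈ 115.34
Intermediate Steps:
d(X, V) = 1/(V + X)
S = -2462951/123 (S = (-10117 + 1/(53 + 70)) - 9907 = (-10117 + 1/123) - 9907 = -1244390/123 - 9907 = -2462951/123 ≈ -20024.)
B = 26605/2 (B = 2 - ½*(-26601) = 2 + 26601/2 = 26605/2 ≈ 13303.)
f = 123/52276 (f = 1/(-2462951/123 + (-143)²) = 1/(-2462951/123 + 20449) = 1/(52276/123) = 123/52276 ≈ 0.0023529)
√(f + B) = √(123/52276 + 26605/2) = √(695401613/52276) = √9088203680297/26138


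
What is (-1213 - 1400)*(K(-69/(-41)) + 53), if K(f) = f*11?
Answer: -7661316/41 ≈ -1.8686e+5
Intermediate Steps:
K(f) = 11*f
(-1213 - 1400)*(K(-69/(-41)) + 53) = (-1213 - 1400)*(11*(-69/(-41)) + 53) = -2613*(11*(-69*(-1/41)) + 53) = -2613*(11*(69/41) + 53) = -2613*(759/41 + 53) = -2613*2932/41 = -7661316/41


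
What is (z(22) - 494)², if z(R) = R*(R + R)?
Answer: 224676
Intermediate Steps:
z(R) = 2*R² (z(R) = R*(2*R) = 2*R²)
(z(22) - 494)² = (2*22² - 494)² = (2*484 - 494)² = (968 - 494)² = 474² = 224676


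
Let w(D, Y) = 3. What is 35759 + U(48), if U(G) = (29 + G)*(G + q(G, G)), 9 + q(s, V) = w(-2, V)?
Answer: 38993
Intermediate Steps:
q(s, V) = -6 (q(s, V) = -9 + 3 = -6)
U(G) = (-6 + G)*(29 + G) (U(G) = (29 + G)*(G - 6) = (29 + G)*(-6 + G) = (-6 + G)*(29 + G))
35759 + U(48) = 35759 + (-174 + 48² + 23*48) = 35759 + (-174 + 2304 + 1104) = 35759 + 3234 = 38993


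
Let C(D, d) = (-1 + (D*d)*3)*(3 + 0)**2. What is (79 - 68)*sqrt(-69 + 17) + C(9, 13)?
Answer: 3150 + 22*I*sqrt(13) ≈ 3150.0 + 79.322*I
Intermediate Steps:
C(D, d) = -9 + 27*D*d (C(D, d) = (-1 + 3*D*d)*3**2 = (-1 + 3*D*d)*9 = -9 + 27*D*d)
(79 - 68)*sqrt(-69 + 17) + C(9, 13) = (79 - 68)*sqrt(-69 + 17) + (-9 + 27*9*13) = 11*sqrt(-52) + (-9 + 3159) = 11*(2*I*sqrt(13)) + 3150 = 22*I*sqrt(13) + 3150 = 3150 + 22*I*sqrt(13)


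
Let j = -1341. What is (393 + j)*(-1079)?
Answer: 1022892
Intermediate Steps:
(393 + j)*(-1079) = (393 - 1341)*(-1079) = -948*(-1079) = 1022892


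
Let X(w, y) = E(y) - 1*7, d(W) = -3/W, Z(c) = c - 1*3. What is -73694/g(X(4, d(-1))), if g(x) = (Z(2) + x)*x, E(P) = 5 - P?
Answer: -36847/15 ≈ -2456.5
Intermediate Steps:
Z(c) = -3 + c (Z(c) = c - 3 = -3 + c)
X(w, y) = -2 - y (X(w, y) = (5 - y) - 1*7 = (5 - y) - 7 = -2 - y)
g(x) = x*(-1 + x) (g(x) = ((-3 + 2) + x)*x = (-1 + x)*x = x*(-1 + x))
-73694/g(X(4, d(-1))) = -73694*1/((-1 + (-2 - (-3)/(-1)))*(-2 - (-3)/(-1))) = -73694*1/((-1 + (-2 - (-3)*(-1)))*(-2 - (-3)*(-1))) = -73694*1/((-1 + (-2 - 1*3))*(-2 - 1*3)) = -73694*1/((-1 + (-2 - 3))*(-2 - 3)) = -73694*(-1/(5*(-1 - 5))) = -73694/((-5*(-6))) = -73694/30 = -73694*1/30 = -36847/15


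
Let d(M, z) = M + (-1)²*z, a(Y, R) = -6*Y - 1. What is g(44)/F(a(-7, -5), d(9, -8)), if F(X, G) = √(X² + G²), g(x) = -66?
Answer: -33*√2/29 ≈ -1.6093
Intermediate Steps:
a(Y, R) = -1 - 6*Y
d(M, z) = M + z (d(M, z) = M + 1*z = M + z)
F(X, G) = √(G² + X²)
g(44)/F(a(-7, -5), d(9, -8)) = -66/√((9 - 8)² + (-1 - 6*(-7))²) = -66/√(1² + (-1 + 42)²) = -66/√(1 + 41²) = -66/√(1 + 1681) = -66*√2/58 = -33*√2/29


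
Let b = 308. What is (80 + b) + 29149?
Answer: 29537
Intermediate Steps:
(80 + b) + 29149 = (80 + 308) + 29149 = 388 + 29149 = 29537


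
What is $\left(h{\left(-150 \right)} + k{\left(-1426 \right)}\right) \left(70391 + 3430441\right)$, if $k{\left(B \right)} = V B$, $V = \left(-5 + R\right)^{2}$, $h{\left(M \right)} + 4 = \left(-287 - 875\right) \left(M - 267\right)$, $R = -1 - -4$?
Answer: $1676359399872$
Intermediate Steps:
$R = 3$ ($R = -1 + 4 = 3$)
$h{\left(M \right)} = 310250 - 1162 M$ ($h{\left(M \right)} = -4 + \left(-287 - 875\right) \left(M - 267\right) = -4 - 1162 \left(-267 + M\right) = -4 - \left(-310254 + 1162 M\right) = 310250 - 1162 M$)
$V = 4$ ($V = \left(-5 + 3\right)^{2} = \left(-2\right)^{2} = 4$)
$k{\left(B \right)} = 4 B$
$\left(h{\left(-150 \right)} + k{\left(-1426 \right)}\right) \left(70391 + 3430441\right) = \left(\left(310250 - -174300\right) + 4 \left(-1426\right)\right) \left(70391 + 3430441\right) = \left(\left(310250 + 174300\right) - 5704\right) 3500832 = \left(484550 - 5704\right) 3500832 = 478846 \cdot 3500832 = 1676359399872$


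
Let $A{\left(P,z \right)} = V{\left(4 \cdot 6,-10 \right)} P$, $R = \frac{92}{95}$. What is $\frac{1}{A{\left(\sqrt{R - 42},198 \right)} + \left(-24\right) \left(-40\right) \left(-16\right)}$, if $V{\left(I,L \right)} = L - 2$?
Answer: $- \frac{15200}{233477847} + \frac{i \sqrt{370310}}{1867822776} \approx -6.5103 \cdot 10^{-5} + 3.258 \cdot 10^{-7} i$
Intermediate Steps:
$V{\left(I,L \right)} = -2 + L$ ($V{\left(I,L \right)} = L - 2 = -2 + L$)
$R = \frac{92}{95}$ ($R = 92 \cdot \frac{1}{95} = \frac{92}{95} \approx 0.96842$)
$A{\left(P,z \right)} = - 12 P$ ($A{\left(P,z \right)} = \left(-2 - 10\right) P = - 12 P$)
$\frac{1}{A{\left(\sqrt{R - 42},198 \right)} + \left(-24\right) \left(-40\right) \left(-16\right)} = \frac{1}{- 12 \sqrt{\frac{92}{95} - 42} + \left(-24\right) \left(-40\right) \left(-16\right)} = \frac{1}{- 12 \sqrt{- \frac{3898}{95}} + 960 \left(-16\right)} = \frac{1}{- 12 \frac{i \sqrt{370310}}{95} - 15360} = \frac{1}{- \frac{12 i \sqrt{370310}}{95} - 15360} = \frac{1}{-15360 - \frac{12 i \sqrt{370310}}{95}}$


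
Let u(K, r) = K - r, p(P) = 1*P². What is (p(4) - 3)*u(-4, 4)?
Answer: -104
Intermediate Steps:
p(P) = P²
(p(4) - 3)*u(-4, 4) = (4² - 3)*(-4 - 1*4) = (16 - 3)*(-4 - 4) = 13*(-8) = -104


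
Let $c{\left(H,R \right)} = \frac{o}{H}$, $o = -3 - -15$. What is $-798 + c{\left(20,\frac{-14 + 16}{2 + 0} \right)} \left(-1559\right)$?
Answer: $- \frac{8667}{5} \approx -1733.4$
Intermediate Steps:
$o = 12$ ($o = -3 + 15 = 12$)
$c{\left(H,R \right)} = \frac{12}{H}$
$-798 + c{\left(20,\frac{-14 + 16}{2 + 0} \right)} \left(-1559\right) = -798 + \frac{12}{20} \left(-1559\right) = -798 + 12 \cdot \frac{1}{20} \left(-1559\right) = -798 + \frac{3}{5} \left(-1559\right) = -798 - \frac{4677}{5} = - \frac{8667}{5}$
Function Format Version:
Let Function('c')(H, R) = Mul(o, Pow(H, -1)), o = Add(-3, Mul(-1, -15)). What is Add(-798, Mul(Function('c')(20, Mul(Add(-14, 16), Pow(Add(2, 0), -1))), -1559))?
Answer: Rational(-8667, 5) ≈ -1733.4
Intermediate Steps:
o = 12 (o = Add(-3, 15) = 12)
Function('c')(H, R) = Mul(12, Pow(H, -1))
Add(-798, Mul(Function('c')(20, Mul(Add(-14, 16), Pow(Add(2, 0), -1))), -1559)) = Add(-798, Mul(Mul(12, Pow(20, -1)), -1559)) = Add(-798, Mul(Mul(12, Rational(1, 20)), -1559)) = Add(-798, Mul(Rational(3, 5), -1559)) = Add(-798, Rational(-4677, 5)) = Rational(-8667, 5)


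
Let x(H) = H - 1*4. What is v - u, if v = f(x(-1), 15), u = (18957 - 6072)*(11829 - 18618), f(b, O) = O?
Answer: 87476280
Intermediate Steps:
x(H) = -4 + H (x(H) = H - 4 = -4 + H)
u = -87476265 (u = 12885*(-6789) = -87476265)
v = 15
v - u = 15 - 1*(-87476265) = 15 + 87476265 = 87476280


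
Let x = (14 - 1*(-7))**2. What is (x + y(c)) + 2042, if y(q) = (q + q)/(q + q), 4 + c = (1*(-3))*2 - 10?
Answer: 2484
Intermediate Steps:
c = -20 (c = -4 + ((1*(-3))*2 - 10) = -4 + (-3*2 - 10) = -4 + (-6 - 10) = -4 - 16 = -20)
x = 441 (x = (14 + 7)**2 = 21**2 = 441)
y(q) = 1 (y(q) = (2*q)/((2*q)) = (2*q)*(1/(2*q)) = 1)
(x + y(c)) + 2042 = (441 + 1) + 2042 = 442 + 2042 = 2484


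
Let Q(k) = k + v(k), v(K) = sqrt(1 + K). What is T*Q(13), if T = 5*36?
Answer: 2340 + 180*sqrt(14) ≈ 3013.5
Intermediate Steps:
Q(k) = k + sqrt(1 + k)
T = 180
T*Q(13) = 180*(13 + sqrt(1 + 13)) = 180*(13 + sqrt(14)) = 2340 + 180*sqrt(14)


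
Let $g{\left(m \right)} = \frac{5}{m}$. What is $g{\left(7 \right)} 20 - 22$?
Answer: $- \frac{54}{7} \approx -7.7143$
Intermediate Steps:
$g{\left(7 \right)} 20 - 22 = \frac{5}{7} \cdot 20 - 22 = \frac{100}{7} - 22 = - \frac{54}{7}$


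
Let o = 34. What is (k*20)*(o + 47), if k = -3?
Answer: -4860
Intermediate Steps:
(k*20)*(o + 47) = (-3*20)*(34 + 47) = -60*81 = -4860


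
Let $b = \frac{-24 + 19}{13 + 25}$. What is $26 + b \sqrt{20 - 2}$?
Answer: $26 - \frac{15 \sqrt{2}}{38} \approx 25.442$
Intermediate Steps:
$b = - \frac{5}{38} \approx -0.13158$
$26 + b \sqrt{20 - 2} = 26 - \frac{5 \sqrt{20 - 2}}{38} = 26 - \frac{5 \sqrt{18}}{38} = 26 - \frac{5 \cdot 3 \sqrt{2}}{38} = 26 - \frac{15 \sqrt{2}}{38}$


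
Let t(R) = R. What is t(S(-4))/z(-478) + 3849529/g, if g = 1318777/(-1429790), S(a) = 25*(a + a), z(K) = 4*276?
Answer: -759554526479005/181991226 ≈ -4.1736e+6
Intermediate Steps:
z(K) = 1104
S(a) = 50*a (S(a) = 25*(2*a) = 50*a)
g = -1318777/1429790 (g = 1318777*(-1/1429790) = -1318777/1429790 ≈ -0.92236)
t(S(-4))/z(-478) + 3849529/g = (50*(-4))/1104 + 3849529/(-1318777/1429790) = -200*1/1104 + 3849529*(-1429790/1318777) = -25/138 - 5504018068910/1318777 = -759554526479005/181991226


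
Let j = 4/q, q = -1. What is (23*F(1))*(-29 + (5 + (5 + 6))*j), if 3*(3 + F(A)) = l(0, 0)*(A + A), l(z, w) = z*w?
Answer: 6417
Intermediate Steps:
j = -4 (j = 4/(-1) = 4*(-1) = -4)
l(z, w) = w*z
F(A) = -3 (F(A) = -3 + ((0*0)*(A + A))/3 = -3 + (0*(2*A))/3 = -3 + (⅓)*0 = -3 + 0 = -3)
(23*F(1))*(-29 + (5 + (5 + 6))*j) = (23*(-3))*(-29 + (5 + (5 + 6))*(-4)) = -69*(-29 + (5 + 11)*(-4)) = -69*(-29 + 16*(-4)) = -69*(-29 - 64) = -69*(-93) = 6417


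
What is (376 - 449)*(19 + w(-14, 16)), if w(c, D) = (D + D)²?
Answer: -76139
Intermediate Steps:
w(c, D) = 4*D² (w(c, D) = (2*D)² = 4*D²)
(376 - 449)*(19 + w(-14, 16)) = (376 - 449)*(19 + 4*16²) = -73*(19 + 4*256) = -73*(19 + 1024) = -73*1043 = -76139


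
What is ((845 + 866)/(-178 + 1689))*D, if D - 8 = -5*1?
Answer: 5133/1511 ≈ 3.3971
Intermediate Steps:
D = 3 (D = 8 - 5*1 = 8 - 5 = 3)
((845 + 866)/(-178 + 1689))*D = ((845 + 866)/(-178 + 1689))*3 = (1711/1511)*3 = 5133/1511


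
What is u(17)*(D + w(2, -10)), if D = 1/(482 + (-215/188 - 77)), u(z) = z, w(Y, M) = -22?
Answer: -28392754/75925 ≈ -373.96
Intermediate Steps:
D = 188/75925 (D = 1/(482 + (-215*1/188 - 77)) = 1/(482 + (-215/188 - 77)) = 1/(482 - 14691/188) = 1/(75925/188) = 188/75925 ≈ 0.0024761)
u(17)*(D + w(2, -10)) = 17*(188/75925 - 22) = 17*(-1670162/75925) = -28392754/75925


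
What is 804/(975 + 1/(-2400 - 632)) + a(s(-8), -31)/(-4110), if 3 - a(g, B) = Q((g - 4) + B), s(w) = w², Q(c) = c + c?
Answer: 2036330605/2429995578 ≈ 0.83800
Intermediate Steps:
Q(c) = 2*c
a(g, B) = 11 - 2*B - 2*g (a(g, B) = 3 - 2*((g - 4) + B) = 3 - 2*((-4 + g) + B) = 3 - 2*(-4 + B + g) = 3 - (-8 + 2*B + 2*g) = 3 + (8 - 2*B - 2*g) = 11 - 2*B - 2*g)
804/(975 + 1/(-2400 - 632)) + a(s(-8), -31)/(-4110) = 804/(975 + 1/(-2400 - 632)) + (11 - 2*(-31) - 2*(-8)²)/(-4110) = 804/(975 + 1/(-3032)) + (11 + 62 - 2*64)*(-1/4110) = 804/(975 - 1/3032) + (11 + 62 - 128)*(-1/4110) = 804/(2956199/3032) - 55*(-1/4110) = 804*(3032/2956199) + 11/822 = 2437728/2956199 + 11/822 = 2036330605/2429995578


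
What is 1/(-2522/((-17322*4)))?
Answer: 34644/1261 ≈ 27.473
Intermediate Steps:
1/(-2522/((-17322*4))) = 1/(-2522/(-69288)) = 1/(-2522*(-1/69288)) = 1/(1261/34644) = 34644/1261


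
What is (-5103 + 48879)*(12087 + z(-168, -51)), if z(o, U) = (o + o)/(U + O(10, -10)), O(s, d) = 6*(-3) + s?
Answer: 31232818944/59 ≈ 5.2937e+8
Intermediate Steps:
O(s, d) = -18 + s
z(o, U) = 2*o/(-8 + U) (z(o, U) = (o + o)/(U + (-18 + 10)) = (2*o)/(U - 8) = (2*o)/(-8 + U) = 2*o/(-8 + U))
(-5103 + 48879)*(12087 + z(-168, -51)) = (-5103 + 48879)*(12087 + 2*(-168)/(-8 - 51)) = 43776*(12087 + 2*(-168)/(-59)) = 43776*(12087 + 2*(-168)*(-1/59)) = 43776*(12087 + 336/59) = 43776*(713469/59) = 31232818944/59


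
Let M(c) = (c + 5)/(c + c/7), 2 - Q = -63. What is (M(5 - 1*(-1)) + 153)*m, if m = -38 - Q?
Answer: -764363/48 ≈ -15924.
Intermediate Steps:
Q = 65 (Q = 2 - 1*(-63) = 2 + 63 = 65)
m = -103 (m = -38 - 1*65 = -38 - 65 = -103)
M(c) = 7*(5 + c)/(8*c) (M(c) = (5 + c)/(c + c*(1/7)) = (5 + c)/(c + c/7) = (5 + c)/((8*c/7)) = (5 + c)*(7/(8*c)) = 7*(5 + c)/(8*c))
(M(5 - 1*(-1)) + 153)*m = (7*(5 + (5 - 1*(-1)))/(8*(5 - 1*(-1))) + 153)*(-103) = (7*(5 + (5 + 1))/(8*(5 + 1)) + 153)*(-103) = ((7/8)*(5 + 6)/6 + 153)*(-103) = ((7/8)*(1/6)*11 + 153)*(-103) = (77/48 + 153)*(-103) = (7421/48)*(-103) = -764363/48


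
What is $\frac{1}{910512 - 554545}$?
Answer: $\frac{1}{355967} \approx 2.8092 \cdot 10^{-6}$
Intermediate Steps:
$\frac{1}{910512 - 554545} = \frac{1}{355967}$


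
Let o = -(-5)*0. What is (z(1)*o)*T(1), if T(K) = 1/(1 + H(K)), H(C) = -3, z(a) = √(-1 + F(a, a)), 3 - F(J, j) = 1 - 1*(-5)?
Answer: 0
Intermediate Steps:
F(J, j) = -3 (F(J, j) = 3 - (1 - 1*(-5)) = 3 - (1 + 5) = 3 - 1*6 = 3 - 6 = -3)
z(a) = 2*I (z(a) = √(-1 - 3) = √(-4) = 2*I)
o = 0 (o = -5*0 = 0)
T(K) = -½ (T(K) = 1/(1 - 3) = 1/(-2) = -½)
(z(1)*o)*T(1) = ((2*I)*0)*(-½) = 0*(-½) = 0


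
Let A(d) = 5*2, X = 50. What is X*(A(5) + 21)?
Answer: 1550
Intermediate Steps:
A(d) = 10
X*(A(5) + 21) = 50*(10 + 21) = 50*31 = 1550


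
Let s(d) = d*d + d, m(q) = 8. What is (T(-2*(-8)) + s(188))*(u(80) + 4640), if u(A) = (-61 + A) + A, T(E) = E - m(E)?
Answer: 168424060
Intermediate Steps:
s(d) = d + d² (s(d) = d² + d = d + d²)
T(E) = -8 + E (T(E) = E - 1*8 = E - 8 = -8 + E)
u(A) = -61 + 2*A
(T(-2*(-8)) + s(188))*(u(80) + 4640) = ((-8 - 2*(-8)) + 188*(1 + 188))*((-61 + 2*80) + 4640) = ((-8 + 16) + 188*189)*((-61 + 160) + 4640) = (8 + 35532)*(99 + 4640) = 35540*4739 = 168424060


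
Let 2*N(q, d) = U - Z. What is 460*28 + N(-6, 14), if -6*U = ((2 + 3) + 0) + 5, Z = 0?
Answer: 77275/6 ≈ 12879.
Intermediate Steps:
U = -5/3 (U = -(((2 + 3) + 0) + 5)/6 = -((5 + 0) + 5)/6 = -(5 + 5)/6 = -⅙*10 = -5/3 ≈ -1.6667)
N(q, d) = -⅚ (N(q, d) = (-5/3 - 1*0)/2 = (-5/3 + 0)/2 = (½)*(-5/3) = -⅚)
460*28 + N(-6, 14) = 460*28 - ⅚ = 12880 - ⅚ = 77275/6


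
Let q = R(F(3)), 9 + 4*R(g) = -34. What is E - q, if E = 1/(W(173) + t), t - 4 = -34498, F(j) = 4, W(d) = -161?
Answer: 1490161/138620 ≈ 10.750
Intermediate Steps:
t = -34494 (t = 4 - 34498 = -34494)
R(g) = -43/4 (R(g) = -9/4 + (¼)*(-34) = -9/4 - 17/2 = -43/4)
q = -43/4 ≈ -10.750
E = -1/34655 (E = 1/(-161 - 34494) = 1/(-34655) = -1/34655 ≈ -2.8856e-5)
E - q = -1/34655 - 1*(-43/4) = -1/34655 + 43/4 = 1490161/138620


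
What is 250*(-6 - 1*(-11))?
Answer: 1250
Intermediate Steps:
250*(-6 - 1*(-11)) = 250*(-6 + 11) = 250*5 = 1250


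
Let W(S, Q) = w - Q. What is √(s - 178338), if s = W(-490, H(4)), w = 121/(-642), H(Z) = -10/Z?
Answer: 2*I*√4593971919/321 ≈ 422.3*I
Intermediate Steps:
w = -121/642 (w = 121*(-1/642) = -121/642 ≈ -0.18847)
W(S, Q) = -121/642 - Q
s = 742/321 (s = -121/642 - (-10)/4 = -121/642 - 1*(-5/2) = -121/642 + 5/2 = 742/321 ≈ 2.3115)
√(s - 178338) = √(742/321 - 178338) = √(-57245756/321) = 2*I*√4593971919/321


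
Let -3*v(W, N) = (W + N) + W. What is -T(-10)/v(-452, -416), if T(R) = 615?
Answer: -123/88 ≈ -1.3977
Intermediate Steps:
v(W, N) = -2*W/3 - N/3 (v(W, N) = -((W + N) + W)/3 = -((N + W) + W)/3 = -(N + 2*W)/3 = -2*W/3 - N/3)
-T(-10)/v(-452, -416) = -615/(-⅔*(-452) - ⅓*(-416)) = -615/(904/3 + 416/3) = -615/440 = -1*123/88 = -123/88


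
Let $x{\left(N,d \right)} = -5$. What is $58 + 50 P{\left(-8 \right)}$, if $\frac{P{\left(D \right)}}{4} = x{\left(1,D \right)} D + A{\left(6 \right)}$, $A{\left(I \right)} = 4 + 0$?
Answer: $8858$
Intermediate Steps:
$A{\left(I \right)} = 4$
$P{\left(D \right)} = 16 - 20 D$ ($P{\left(D \right)} = 4 \left(- 5 D + 4\right) = 4 \left(4 - 5 D\right) = 16 - 20 D$)
$58 + 50 P{\left(-8 \right)} = 58 + 50 \left(16 - -160\right) = 58 + 50 \left(16 + 160\right) = 58 + 50 \cdot 176 = 58 + 8800 = 8858$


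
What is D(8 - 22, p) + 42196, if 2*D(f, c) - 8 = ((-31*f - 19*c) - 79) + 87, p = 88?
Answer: 41585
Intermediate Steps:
D(f, c) = 8 - 31*f/2 - 19*c/2 (D(f, c) = 4 + (((-31*f - 19*c) - 79) + 87)/2 = 4 + ((-79 - 31*f - 19*c) + 87)/2 = 4 + (8 - 31*f - 19*c)/2 = 4 + (4 - 31*f/2 - 19*c/2) = 8 - 31*f/2 - 19*c/2)
D(8 - 22, p) + 42196 = (8 - 31*(8 - 22)/2 - 19/2*88) + 42196 = (8 - 31/2*(-14) - 836) + 42196 = (8 + 217 - 836) + 42196 = -611 + 42196 = 41585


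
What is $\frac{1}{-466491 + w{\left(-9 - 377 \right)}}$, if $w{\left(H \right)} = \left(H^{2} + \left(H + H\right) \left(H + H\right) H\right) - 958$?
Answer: $- \frac{1}{230368277} \approx -4.3409 \cdot 10^{-9}$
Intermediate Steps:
$w{\left(H \right)} = -958 + H^{2} + 4 H^{3}$ ($w{\left(H \right)} = \left(H^{2} + 2 H 2 H H\right) - 958 = \left(H^{2} + 4 H^{2} H\right) - 958 = \left(H^{2} + 4 H^{3}\right) - 958 = -958 + H^{2} + 4 H^{3}$)
$\frac{1}{-466491 + w{\left(-9 - 377 \right)}} = \frac{1}{-466491 + \left(-958 + \left(-9 - 377\right)^{2} + 4 \left(-9 - 377\right)^{3}\right)} = \frac{1}{-466491 + \left(-958 + \left(-386\right)^{2} + 4 \left(-386\right)^{3}\right)} = \frac{1}{-466491 + \left(-958 + 148996 + 4 \left(-57512456\right)\right)} = \frac{1}{-466491 - 229901786} = \frac{1}{-230368277} = - \frac{1}{230368277}$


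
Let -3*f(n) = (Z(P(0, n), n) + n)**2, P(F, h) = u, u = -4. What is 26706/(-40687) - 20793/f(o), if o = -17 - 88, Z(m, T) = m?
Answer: 2220720387/483402247 ≈ 4.5939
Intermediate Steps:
P(F, h) = -4
o = -105
f(n) = -(-4 + n)**2/3
26706/(-40687) - 20793/f(o) = 26706/(-40687) - 20793*(-3/(-4 - 105)**2) = 26706*(-1/40687) - 20793/((-1/3*(-109)**2)) = -26706/40687 - 20793/((-1/3*11881)) = -26706/40687 - 20793/(-11881/3) = -26706/40687 - 20793*(-3/11881) = -26706/40687 + 62379/11881 = 2220720387/483402247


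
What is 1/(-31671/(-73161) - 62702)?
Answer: -8129/509701039 ≈ -1.5949e-5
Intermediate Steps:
1/(-31671/(-73161) - 62702) = 1/(-31671*(-1/73161) - 62702) = 1/(3519/8129 - 62702) = 1/(-509701039/8129) = -8129/509701039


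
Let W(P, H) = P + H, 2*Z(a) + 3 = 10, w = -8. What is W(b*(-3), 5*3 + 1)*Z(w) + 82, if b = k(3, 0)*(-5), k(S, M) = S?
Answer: 591/2 ≈ 295.50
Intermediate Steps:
Z(a) = 7/2 (Z(a) = -3/2 + (1/2)*10 = -3/2 + 5 = 7/2)
b = -15 (b = 3*(-5) = -15)
W(P, H) = H + P
W(b*(-3), 5*3 + 1)*Z(w) + 82 = ((5*3 + 1) - 15*(-3))*(7/2) + 82 = ((15 + 1) + 45)*(7/2) + 82 = (16 + 45)*(7/2) + 82 = 61*(7/2) + 82 = 427/2 + 82 = 591/2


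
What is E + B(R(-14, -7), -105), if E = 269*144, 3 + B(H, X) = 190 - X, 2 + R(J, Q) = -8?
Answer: 39028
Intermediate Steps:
R(J, Q) = -10 (R(J, Q) = -2 - 8 = -10)
B(H, X) = 187 - X (B(H, X) = -3 + (190 - X) = 187 - X)
E = 38736
E + B(R(-14, -7), -105) = 38736 + (187 - 1*(-105)) = 38736 + (187 + 105) = 38736 + 292 = 39028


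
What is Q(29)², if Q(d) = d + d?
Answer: 3364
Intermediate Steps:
Q(d) = 2*d
Q(29)² = (2*29)² = 58² = 3364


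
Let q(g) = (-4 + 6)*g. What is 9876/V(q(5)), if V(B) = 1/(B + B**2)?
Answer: 1086360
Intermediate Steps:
q(g) = 2*g
9876/V(q(5)) = 9876/((1/(((2*5))*(1 + 2*5)))) = 9876/((1/(10*(1 + 10)))) = 9876/(((1/10)/11)) = 9876/(((1/10)*(1/11))) = 9876/(1/110) = 9876*110 = 1086360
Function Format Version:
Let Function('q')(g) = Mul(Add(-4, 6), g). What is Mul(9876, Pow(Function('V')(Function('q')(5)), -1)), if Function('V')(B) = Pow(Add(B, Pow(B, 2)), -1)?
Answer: 1086360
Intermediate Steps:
Function('q')(g) = Mul(2, g)
Mul(9876, Pow(Function('V')(Function('q')(5)), -1)) = Mul(9876, Pow(Mul(Pow(Mul(2, 5), -1), Pow(Add(1, Mul(2, 5)), -1)), -1)) = Mul(9876, Pow(Mul(Pow(10, -1), Pow(Add(1, 10), -1)), -1)) = Mul(9876, Pow(Mul(Rational(1, 10), Pow(11, -1)), -1)) = Mul(9876, Pow(Mul(Rational(1, 10), Rational(1, 11)), -1)) = Mul(9876, Pow(Rational(1, 110), -1)) = Mul(9876, 110) = 1086360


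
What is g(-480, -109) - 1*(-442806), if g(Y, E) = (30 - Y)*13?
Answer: 449436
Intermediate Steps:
g(Y, E) = 390 - 13*Y
g(-480, -109) - 1*(-442806) = (390 - 13*(-480)) - 1*(-442806) = (390 + 6240) + 442806 = 6630 + 442806 = 449436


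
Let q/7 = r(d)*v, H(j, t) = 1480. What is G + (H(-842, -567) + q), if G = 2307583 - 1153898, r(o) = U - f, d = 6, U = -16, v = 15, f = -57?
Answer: 1159470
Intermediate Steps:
r(o) = 41 (r(o) = -16 - 1*(-57) = -16 + 57 = 41)
G = 1153685
q = 4305 (q = 7*(41*15) = 7*615 = 4305)
G + (H(-842, -567) + q) = 1153685 + (1480 + 4305) = 1153685 + 5785 = 1159470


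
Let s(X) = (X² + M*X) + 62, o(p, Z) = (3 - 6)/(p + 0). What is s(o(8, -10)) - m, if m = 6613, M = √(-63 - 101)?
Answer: -419255/64 - 3*I*√41/4 ≈ -6550.9 - 4.8023*I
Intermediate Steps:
M = 2*I*√41 (M = √(-164) = 2*I*√41 ≈ 12.806*I)
o(p, Z) = -3/p
s(X) = 62 + X² + 2*I*X*√41 (s(X) = (X² + (2*I*√41)*X) + 62 = (X² + 2*I*X*√41) + 62 = 62 + X² + 2*I*X*√41)
s(o(8, -10)) - m = (62 + (-3/8)² + 2*I*(-3/8)*√41) - 1*6613 = (62 + (-3*⅛)² + 2*I*(-3*⅛)*√41) - 6613 = (62 + (-3/8)² + 2*I*(-3/8)*√41) - 6613 = (62 + 9/64 - 3*I*√41/4) - 6613 = (3977/64 - 3*I*√41/4) - 6613 = -419255/64 - 3*I*√41/4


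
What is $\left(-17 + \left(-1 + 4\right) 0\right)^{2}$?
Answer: $289$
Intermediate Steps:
$\left(-17 + \left(-1 + 4\right) 0\right)^{2} = \left(-17 + 3 \cdot 0\right)^{2} = \left(-17 + 0\right)^{2} = \left(-17\right)^{2} = 289$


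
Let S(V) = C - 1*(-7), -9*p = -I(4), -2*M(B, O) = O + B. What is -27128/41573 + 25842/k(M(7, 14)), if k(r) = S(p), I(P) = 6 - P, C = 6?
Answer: 1073976802/540449 ≈ 1987.2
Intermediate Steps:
M(B, O) = -B/2 - O/2 (M(B, O) = -(O + B)/2 = -(B + O)/2 = -B/2 - O/2)
p = 2/9 (p = -(-1)*(6 - 1*4)/9 = -(-1)*(6 - 4)/9 = -(-1)*2/9 = -⅑*(-2) = 2/9 ≈ 0.22222)
S(V) = 13 (S(V) = 6 - 1*(-7) = 6 + 7 = 13)
k(r) = 13
-27128/41573 + 25842/k(M(7, 14)) = -27128/41573 + 25842/13 = 1073976802/540449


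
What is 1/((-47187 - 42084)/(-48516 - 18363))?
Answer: 7431/9919 ≈ 0.74917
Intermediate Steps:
1/((-47187 - 42084)/(-48516 - 18363)) = 1/(-89271/(-66879)) = 1/(-89271*(-1/66879)) = 1/(9919/7431) = 7431/9919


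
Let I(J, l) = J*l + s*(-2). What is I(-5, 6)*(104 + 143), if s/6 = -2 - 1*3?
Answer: 7410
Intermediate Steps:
s = -30 (s = 6*(-2 - 1*3) = 6*(-2 - 3) = 6*(-5) = -30)
I(J, l) = 60 + J*l (I(J, l) = J*l - 30*(-2) = J*l + 60 = 60 + J*l)
I(-5, 6)*(104 + 143) = (60 - 5*6)*(104 + 143) = (60 - 30)*247 = 30*247 = 7410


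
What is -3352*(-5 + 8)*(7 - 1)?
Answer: -60336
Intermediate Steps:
-3352*(-5 + 8)*(7 - 1) = -10056*6 = -3352*18 = -60336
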